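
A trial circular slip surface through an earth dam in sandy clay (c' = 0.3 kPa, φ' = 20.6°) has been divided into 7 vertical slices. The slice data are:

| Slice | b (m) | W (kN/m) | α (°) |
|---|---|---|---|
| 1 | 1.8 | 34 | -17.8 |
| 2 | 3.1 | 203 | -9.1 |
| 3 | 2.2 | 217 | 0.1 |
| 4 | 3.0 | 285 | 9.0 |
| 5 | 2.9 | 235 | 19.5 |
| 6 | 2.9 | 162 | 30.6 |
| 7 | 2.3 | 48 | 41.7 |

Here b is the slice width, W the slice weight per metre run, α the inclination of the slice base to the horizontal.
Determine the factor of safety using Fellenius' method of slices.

Ordinary method of slices: FS = Σ[c'·Δl_i + (W_i cosα_i)·tanφ'] / Σ W_i sinα_i, with Δl_i = b_i / cosα_i.
Slice 1: Δl = 1.8/cos(-17.8°) = 1.890 m; N'_1 = 34·cos(-17.8°) = 32.4; c'Δl = 0.57; W sinα = -10.4
Slice 2: Δl = 3.1/cos(-9.1°) = 3.140 m; N'_2 = 203·cos(-9.1°) = 200.4; c'Δl = 0.94; W sinα = -32.1
Slice 3: Δl = 2.2/cos0.1° = 2.200 m; N'_3 = 217·cos0.1° = 217.0; c'Δl = 0.66; W sinα = 0.4
Slice 4: Δl = 3.0/cos9.0° = 3.037 m; N'_4 = 285·cos9.0° = 281.5; c'Δl = 0.91; W sinα = 44.6
Slice 5: Δl = 2.9/cos19.5° = 3.076 m; N'_5 = 235·cos19.5° = 221.5; c'Δl = 0.92; W sinα = 78.4
Slice 6: Δl = 2.9/cos30.6° = 3.369 m; N'_6 = 162·cos30.6° = 139.4; c'Δl = 1.01; W sinα = 82.5
Slice 7: Δl = 2.3/cos41.7° = 3.080 m; N'_7 = 48·cos41.7° = 35.8; c'Δl = 0.92; W sinα = 31.9
Σc'Δl = 5.9 kN/m; ΣN' = 1128.1 kN/m; ΣW sinα = 195.3 kN/m
Resisting = 5.9 + 1128.1·tan20.6° = 5.9 + 424.0 = 430.0 kN/m
FS = 430.0 / 195.3 = 2.202

FS = 2.20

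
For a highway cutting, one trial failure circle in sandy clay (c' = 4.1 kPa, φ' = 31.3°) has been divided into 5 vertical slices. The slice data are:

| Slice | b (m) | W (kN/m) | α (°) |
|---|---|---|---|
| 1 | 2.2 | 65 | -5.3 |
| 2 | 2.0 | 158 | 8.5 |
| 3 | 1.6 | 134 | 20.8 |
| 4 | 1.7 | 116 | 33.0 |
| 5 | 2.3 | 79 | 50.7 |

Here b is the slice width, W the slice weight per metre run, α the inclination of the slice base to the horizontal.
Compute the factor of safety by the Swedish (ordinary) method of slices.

FS = 1.84

Ordinary method of slices: FS = Σ[c'·Δl_i + (W_i cosα_i)·tanφ'] / Σ W_i sinα_i, with Δl_i = b_i / cosα_i.
Slice 1: Δl = 2.2/cos(-5.3°) = 2.209 m; N'_1 = 65·cos(-5.3°) = 64.7; c'Δl = 9.06; W sinα = -6.0
Slice 2: Δl = 2.0/cos8.5° = 2.022 m; N'_2 = 158·cos8.5° = 156.3; c'Δl = 8.29; W sinα = 23.4
Slice 3: Δl = 1.6/cos20.8° = 1.712 m; N'_3 = 134·cos20.8° = 125.3; c'Δl = 7.02; W sinα = 47.6
Slice 4: Δl = 1.7/cos33.0° = 2.027 m; N'_4 = 116·cos33.0° = 97.3; c'Δl = 8.31; W sinα = 63.2
Slice 5: Δl = 2.3/cos50.7° = 3.631 m; N'_5 = 79·cos50.7° = 50.0; c'Δl = 14.89; W sinα = 61.1
Σc'Δl = 47.6 kN/m; ΣN' = 493.6 kN/m; ΣW sinα = 189.2 kN/m
Resisting = 47.6 + 493.6·tan31.3° = 47.6 + 300.1 = 347.7 kN/m
FS = 347.7 / 189.2 = 1.837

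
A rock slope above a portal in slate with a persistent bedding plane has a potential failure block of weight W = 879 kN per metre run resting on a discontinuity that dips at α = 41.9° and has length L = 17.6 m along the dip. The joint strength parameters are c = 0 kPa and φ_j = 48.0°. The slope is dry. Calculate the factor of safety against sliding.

FS = 1.24

Resolving the block weight along and normal to the plane and applying the Mohr–Coulomb strength on the joint:
N' = W cosα = 879·cos41.9° = 654.2 kN/m
Driving force T = W sinα = 879·sin41.9° = 587.0 kN/m
Resisting force R = c·L + N'·tanφ_j = 0·17.6 + 654.2·tan48.0° = 0.0 + 726.6 = 726.6 kN/m
FS = R / T = 726.6 / 587.0 = 1.238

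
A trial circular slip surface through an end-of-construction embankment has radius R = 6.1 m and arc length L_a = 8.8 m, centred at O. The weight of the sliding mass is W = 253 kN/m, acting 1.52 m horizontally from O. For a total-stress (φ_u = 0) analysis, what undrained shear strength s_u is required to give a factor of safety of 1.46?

s_u = 10.5 kPa

FS = s_u·L_a·R / (W·d), so s_u = FS·W·d / (L_a·R).
s_u = 1.46·253·1.52 / (8.80·6.1) = 561.5 / 53.68 = 10.46 kPa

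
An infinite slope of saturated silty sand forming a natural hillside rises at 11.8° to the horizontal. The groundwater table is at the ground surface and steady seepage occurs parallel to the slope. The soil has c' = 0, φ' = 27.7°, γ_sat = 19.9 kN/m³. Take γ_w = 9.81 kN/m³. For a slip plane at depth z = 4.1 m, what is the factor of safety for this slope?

FS = 1.27

With seepage parallel to the slope and the water table at the surface, the effective normal stress on the slip plane uses the buoyant unit weight γ' = γ_sat − γ_w while the driving shear stress uses γ_sat:
FS = [c' + γ' z cos²β tanφ'] / [γ_sat z sinβ cosβ]
(For c' = 0 this reduces to FS = (γ'/γ_sat)·tanφ'/tanβ.)
γ' = 19.9 − 9.81 = 10.09 kN/m³
Numerator = 0.0 + 10.09·4.1·cos²11.8°·tan27.7° = 0.0 + 10.09·4.1·0.9582·0.5250 = 20.811 kPa
Denominator = 19.9·4.1·sin11.8°·cos11.8° = 19.9·4.1·0.2045·0.9789 = 16.332 kPa
FS = 20.811 / 16.332 = 1.274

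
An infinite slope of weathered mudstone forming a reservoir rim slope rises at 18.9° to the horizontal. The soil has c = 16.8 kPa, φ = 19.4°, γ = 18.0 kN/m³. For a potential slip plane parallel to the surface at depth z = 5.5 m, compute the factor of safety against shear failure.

FS = 1.58

For an infinite slope with a slip plane parallel to the surface (no pore pressure): FS = [c + γz cos²β tanφ] / [γz sinβ cosβ].
γz = 18.0·5.5 = 99.00 kN/m²
Numerator = 16.8 + 99.00·cos²18.9°·tan19.4° = 16.8 + 99.00·0.8951·0.3522 = 48.005 kPa
Denominator = 99.00·sin18.9°·cos18.9° = 99.00·0.3239·0.9461 = 30.339 kPa
FS = 48.005 / 30.339 = 1.582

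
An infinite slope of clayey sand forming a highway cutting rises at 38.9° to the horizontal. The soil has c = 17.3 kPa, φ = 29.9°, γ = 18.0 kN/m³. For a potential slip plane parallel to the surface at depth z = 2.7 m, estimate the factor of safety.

For an infinite slope with a slip plane parallel to the surface (no pore pressure): FS = [c + γz cos²β tanφ] / [γz sinβ cosβ].
γz = 18.0·2.7 = 48.60 kN/m²
Numerator = 17.3 + 48.60·cos²38.9°·tan29.9° = 17.3 + 48.60·0.6057·0.5750 = 34.226 kPa
Denominator = 48.60·sin38.9°·cos38.9° = 48.60·0.6280·0.7782 = 23.751 kPa
FS = 34.226 / 23.751 = 1.441

FS = 1.44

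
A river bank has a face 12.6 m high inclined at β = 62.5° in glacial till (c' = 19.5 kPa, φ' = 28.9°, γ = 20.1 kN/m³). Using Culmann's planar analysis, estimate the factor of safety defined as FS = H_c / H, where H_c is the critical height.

H_c = (4c'/γ) · sinβ cosφ' / [1 − cos(β − φ')]
    = (4·19.5/20.1) · sin62.5°·cos28.9° / [1 − cos33.6°]
    = 3.881 · 0.7765 / 0.1671 = 18.04 m
FS = H_c / H = 18.04 / 12.6 = 1.431

FS = 1.43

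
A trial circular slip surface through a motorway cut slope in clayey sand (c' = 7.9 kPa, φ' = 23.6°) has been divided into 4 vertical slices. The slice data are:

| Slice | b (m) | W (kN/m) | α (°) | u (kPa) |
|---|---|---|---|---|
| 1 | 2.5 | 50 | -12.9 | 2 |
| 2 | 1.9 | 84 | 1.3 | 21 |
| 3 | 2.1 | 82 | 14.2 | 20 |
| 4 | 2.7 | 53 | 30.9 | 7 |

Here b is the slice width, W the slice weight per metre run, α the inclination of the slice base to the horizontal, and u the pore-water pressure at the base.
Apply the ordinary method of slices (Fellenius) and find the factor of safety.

Ordinary method of slices: FS = Σ[c'·Δl_i + (W_i cosα_i − u_i·Δl_i)·tanφ'] / Σ W_i sinα_i, with Δl_i = b_i / cosα_i.
Slice 1: Δl = 2.5/cos(-12.9°) = 2.565 m; N'_1 = 50·cos(-12.9°) − 2·2.565 = 43.6; c'Δl = 20.26; W sinα = -11.2
Slice 2: Δl = 1.9/cos1.3° = 1.900 m; N'_2 = 84·cos1.3° − 21·1.900 = 44.1; c'Δl = 15.01; W sinα = 1.9
Slice 3: Δl = 2.1/cos14.2° = 2.166 m; N'_3 = 82·cos14.2° − 20·2.166 = 36.2; c'Δl = 17.11; W sinα = 20.1
Slice 4: Δl = 2.7/cos30.9° = 3.147 m; N'_4 = 53·cos30.9° − 7·3.147 = 23.5; c'Δl = 24.86; W sinα = 27.2
Σc'Δl = 77.2 kN/m; ΣN' = 147.3 kN/m; ΣW sinα = 38.1 kN/m
Resisting = 77.2 + 147.3·tan23.6° = 77.2 + 64.4 = 141.6 kN/m
FS = 141.6 / 38.1 = 3.719

FS = 3.72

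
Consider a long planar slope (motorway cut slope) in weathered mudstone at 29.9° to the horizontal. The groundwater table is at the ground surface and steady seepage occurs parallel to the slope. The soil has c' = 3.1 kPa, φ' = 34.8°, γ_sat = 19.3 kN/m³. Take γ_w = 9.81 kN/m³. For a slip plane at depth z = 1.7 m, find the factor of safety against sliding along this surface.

With seepage parallel to the slope and the water table at the surface, the effective normal stress on the slip plane uses the buoyant unit weight γ' = γ_sat − γ_w while the driving shear stress uses γ_sat:
FS = [c' + γ' z cos²β tanφ'] / [γ_sat z sinβ cosβ]
γ' = 19.3 − 9.81 = 9.49 kN/m³
Numerator = 3.1 + 9.49·1.7·cos²29.9°·tan34.8° = 3.1 + 9.49·1.7·0.7515·0.6950 = 11.526 kPa
Denominator = 19.3·1.7·sin29.9°·cos29.9° = 19.3·1.7·0.4985·0.8669 = 14.178 kPa
FS = 11.526 / 14.178 = 0.813

FS = 0.81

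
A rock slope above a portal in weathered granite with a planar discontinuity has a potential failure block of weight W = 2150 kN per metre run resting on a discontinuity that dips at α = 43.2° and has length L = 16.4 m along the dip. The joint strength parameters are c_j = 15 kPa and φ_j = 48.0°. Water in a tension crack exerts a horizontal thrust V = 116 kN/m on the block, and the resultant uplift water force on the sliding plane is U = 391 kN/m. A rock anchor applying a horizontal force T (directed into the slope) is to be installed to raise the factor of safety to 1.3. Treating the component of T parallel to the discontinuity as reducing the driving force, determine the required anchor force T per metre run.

T = 327 kN/m

Resolving forces along and normal to the sliding plane, with the horizontal anchor force T adding T·sinα to the effective normal force and T·cosα acting up the plane against the driving force:
FS = [c_jL + (W cosα − U − V sinα + T sinα) tanφ_j] / [W sinα + V cosα − T cosα]
Without the anchor: N' = 1096.9 kN/m, driving T_d = 1556.3 kN/m, resisting R = 15·16.4 + 1096.9·tan48.0° = 1464.2 kN/m, FS = 0.94.
Setting FS = 1.3 and solving for T:
1.3·(1556.3 − T cos43.2°) = 1464.2 + T sin43.2°·tan48.0°
T·(sin43.2°·tan48.0° + 1.3·cos43.2°) = 1.3·1556.3 − 1464.2
T·(0.6845·1.1106 + 1.3·0.7290) = 2023.2 − 1464.2 = 559.0
T·1.7079 = 559.0
T = 327.3 kN/m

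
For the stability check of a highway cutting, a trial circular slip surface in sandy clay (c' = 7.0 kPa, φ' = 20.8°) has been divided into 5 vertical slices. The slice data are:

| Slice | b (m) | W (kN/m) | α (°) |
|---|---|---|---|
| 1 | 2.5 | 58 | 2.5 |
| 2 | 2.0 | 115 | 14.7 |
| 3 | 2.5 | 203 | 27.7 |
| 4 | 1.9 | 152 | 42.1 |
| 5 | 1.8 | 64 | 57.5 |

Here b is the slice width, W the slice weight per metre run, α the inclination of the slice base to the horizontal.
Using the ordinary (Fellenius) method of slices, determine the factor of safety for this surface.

FS = 1.00

Ordinary method of slices: FS = Σ[c'·Δl_i + (W_i cosα_i)·tanφ'] / Σ W_i sinα_i, with Δl_i = b_i / cosα_i.
Slice 1: Δl = 2.5/cos2.5° = 2.502 m; N'_1 = 58·cos2.5° = 57.9; c'Δl = 17.52; W sinα = 2.5
Slice 2: Δl = 2.0/cos14.7° = 2.068 m; N'_2 = 115·cos14.7° = 111.2; c'Δl = 14.47; W sinα = 29.2
Slice 3: Δl = 2.5/cos27.7° = 2.824 m; N'_3 = 203·cos27.7° = 179.7; c'Δl = 19.77; W sinα = 94.4
Slice 4: Δl = 1.9/cos42.1° = 2.561 m; N'_4 = 152·cos42.1° = 112.8; c'Δl = 17.93; W sinα = 101.9
Slice 5: Δl = 1.8/cos57.5° = 3.350 m; N'_5 = 64·cos57.5° = 34.4; c'Δl = 23.45; W sinα = 54.0
Σc'Δl = 93.1 kN/m; ΣN' = 496.1 kN/m; ΣW sinα = 282.0 kN/m
Resisting = 93.1 + 496.1·tan20.8° = 93.1 + 188.4 = 281.6 kN/m
FS = 281.6 / 282.0 = 0.999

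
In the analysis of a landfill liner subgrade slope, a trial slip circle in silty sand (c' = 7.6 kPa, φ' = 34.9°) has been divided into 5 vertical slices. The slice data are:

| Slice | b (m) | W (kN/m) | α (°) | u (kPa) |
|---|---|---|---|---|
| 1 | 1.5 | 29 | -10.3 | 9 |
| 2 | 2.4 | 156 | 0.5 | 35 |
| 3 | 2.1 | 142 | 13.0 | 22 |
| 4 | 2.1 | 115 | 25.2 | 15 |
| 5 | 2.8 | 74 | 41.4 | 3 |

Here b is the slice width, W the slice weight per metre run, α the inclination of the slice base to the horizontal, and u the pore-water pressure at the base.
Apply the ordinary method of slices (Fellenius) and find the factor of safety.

Ordinary method of slices: FS = Σ[c'·Δl_i + (W_i cosα_i − u_i·Δl_i)·tanφ'] / Σ W_i sinα_i, with Δl_i = b_i / cosα_i.
Slice 1: Δl = 1.5/cos(-10.3°) = 1.525 m; N'_1 = 29·cos(-10.3°) − 9·1.525 = 14.8; c'Δl = 11.59; W sinα = -5.2
Slice 2: Δl = 2.4/cos0.5° = 2.400 m; N'_2 = 156·cos0.5° − 35·2.400 = 72.0; c'Δl = 18.24; W sinα = 1.4
Slice 3: Δl = 2.1/cos13.0° = 2.155 m; N'_3 = 142·cos13.0° − 22·2.155 = 90.9; c'Δl = 16.38; W sinα = 31.9
Slice 4: Δl = 2.1/cos25.2° = 2.321 m; N'_4 = 115·cos25.2° − 15·2.321 = 69.2; c'Δl = 17.64; W sinα = 49.0
Slice 5: Δl = 2.8/cos41.4° = 3.733 m; N'_5 = 74·cos41.4° − 3·3.733 = 44.3; c'Δl = 28.37; W sinα = 48.9
Σc'Δl = 92.2 kN/m; ΣN' = 291.3 kN/m; ΣW sinα = 126.0 kN/m
Resisting = 92.2 + 291.3·tan34.9° = 92.2 + 203.2 = 295.4 kN/m
FS = 295.4 / 126.0 = 2.344

FS = 2.34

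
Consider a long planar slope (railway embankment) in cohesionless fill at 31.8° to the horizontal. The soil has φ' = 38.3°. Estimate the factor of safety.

FS = 1.27

For a dry cohesionless infinite slope the factor of safety is FS = tanφ' / tanβ.
FS = tan38.3° / tan31.8° = 0.7898 / 0.6200 = 1.274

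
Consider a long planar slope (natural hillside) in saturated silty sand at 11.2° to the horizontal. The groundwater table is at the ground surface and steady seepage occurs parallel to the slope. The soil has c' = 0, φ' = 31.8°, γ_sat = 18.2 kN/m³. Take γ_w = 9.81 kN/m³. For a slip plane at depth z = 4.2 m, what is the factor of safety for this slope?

FS = 1.44

With seepage parallel to the slope and the water table at the surface, the effective normal stress on the slip plane uses the buoyant unit weight γ' = γ_sat − γ_w while the driving shear stress uses γ_sat:
FS = [c' + γ' z cos²β tanφ'] / [γ_sat z sinβ cosβ]
(For c' = 0 this reduces to FS = (γ'/γ_sat)·tanφ'/tanβ.)
γ' = 18.2 − 9.81 = 8.39 kN/m³
Numerator = 0.0 + 8.39·4.2·cos²11.2°·tan31.8° = 0.0 + 8.39·4.2·0.9623·0.6200 = 21.024 kPa
Denominator = 18.2·4.2·sin11.2°·cos11.2° = 18.2·4.2·0.1942·0.9810 = 14.565 kPa
FS = 21.024 / 14.565 = 1.444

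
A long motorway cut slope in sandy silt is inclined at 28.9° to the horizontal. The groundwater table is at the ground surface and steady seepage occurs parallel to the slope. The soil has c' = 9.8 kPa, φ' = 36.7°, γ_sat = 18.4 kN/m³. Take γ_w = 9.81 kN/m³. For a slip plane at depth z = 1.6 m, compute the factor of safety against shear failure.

With seepage parallel to the slope and the water table at the surface, the effective normal stress on the slip plane uses the buoyant unit weight γ' = γ_sat − γ_w while the driving shear stress uses γ_sat:
FS = [c' + γ' z cos²β tanφ'] / [γ_sat z sinβ cosβ]
γ' = 18.4 − 9.81 = 8.59 kN/m³
Numerator = 9.8 + 8.59·1.6·cos²28.9°·tan36.7° = 9.8 + 8.59·1.6·0.7664·0.7454 = 17.652 kPa
Denominator = 18.4·1.6·sin28.9°·cos28.9° = 18.4·1.6·0.4833·0.8755 = 12.456 kPa
FS = 17.652 / 12.456 = 1.417

FS = 1.42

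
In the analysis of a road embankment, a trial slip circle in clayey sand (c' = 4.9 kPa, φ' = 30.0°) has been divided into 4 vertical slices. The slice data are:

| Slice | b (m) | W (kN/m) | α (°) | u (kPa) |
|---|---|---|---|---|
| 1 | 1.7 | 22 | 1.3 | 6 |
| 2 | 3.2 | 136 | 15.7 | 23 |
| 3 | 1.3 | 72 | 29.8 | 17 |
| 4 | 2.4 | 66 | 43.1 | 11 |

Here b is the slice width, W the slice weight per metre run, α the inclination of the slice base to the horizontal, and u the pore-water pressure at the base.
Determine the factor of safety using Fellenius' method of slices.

FS = 0.97

Ordinary method of slices: FS = Σ[c'·Δl_i + (W_i cosα_i − u_i·Δl_i)·tanφ'] / Σ W_i sinα_i, with Δl_i = b_i / cosα_i.
Slice 1: Δl = 1.7/cos1.3° = 1.700 m; N'_1 = 22·cos1.3° − 6·1.700 = 11.8; c'Δl = 8.33; W sinα = 0.5
Slice 2: Δl = 3.2/cos15.7° = 3.324 m; N'_2 = 136·cos15.7° − 23·3.324 = 54.5; c'Δl = 16.29; W sinα = 36.8
Slice 3: Δl = 1.3/cos29.8° = 1.498 m; N'_3 = 72·cos29.8° − 17·1.498 = 37.0; c'Δl = 7.34; W sinα = 35.8
Slice 4: Δl = 2.4/cos43.1° = 3.287 m; N'_4 = 66·cos43.1° − 11·3.287 = 12.0; c'Δl = 16.11; W sinα = 45.1
Σc'Δl = 48.1 kN/m; ΣN' = 115.3 kN/m; ΣW sinα = 118.2 kN/m
Resisting = 48.1 + 115.3·tan30.0° = 48.1 + 66.6 = 114.6 kN/m
FS = 114.6 / 118.2 = 0.970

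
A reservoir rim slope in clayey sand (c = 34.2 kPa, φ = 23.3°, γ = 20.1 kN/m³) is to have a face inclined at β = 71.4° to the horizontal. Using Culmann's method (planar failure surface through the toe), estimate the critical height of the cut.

Culmann's analysis gives the critical failure plane at α_cr = (β + φ)/2 = (71.4 + 23.3)/2 = 47.4°, and the critical height
H_c = (4c/γ) · sinβ cosφ / [1 − cos(β − φ)]
    = (4·34.2/20.1) · sin71.4°·cos23.3° / [1 − cos(48.1°)]
    = 6.806 · 0.9478·0.9184 / [1 − 0.6678]
    = 6.806 · 0.8705 / 0.3322
    = 17.84 m

H_c = 17.84 m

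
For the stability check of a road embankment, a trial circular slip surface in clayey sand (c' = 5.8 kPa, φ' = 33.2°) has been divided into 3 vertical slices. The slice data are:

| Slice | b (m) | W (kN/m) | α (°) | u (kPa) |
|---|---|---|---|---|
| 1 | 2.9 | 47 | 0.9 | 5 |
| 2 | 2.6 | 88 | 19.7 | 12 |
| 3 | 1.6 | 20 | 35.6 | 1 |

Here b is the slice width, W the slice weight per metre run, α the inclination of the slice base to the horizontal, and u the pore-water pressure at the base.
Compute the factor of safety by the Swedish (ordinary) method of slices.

Ordinary method of slices: FS = Σ[c'·Δl_i + (W_i cosα_i − u_i·Δl_i)·tanφ'] / Σ W_i sinα_i, with Δl_i = b_i / cosα_i.
Slice 1: Δl = 2.9/cos0.9° = 2.900 m; N'_1 = 47·cos0.9° − 5·2.900 = 32.5; c'Δl = 16.82; W sinα = 0.7
Slice 2: Δl = 2.6/cos19.7° = 2.762 m; N'_2 = 88·cos19.7° − 12·2.762 = 49.7; c'Δl = 16.02; W sinα = 29.7
Slice 3: Δl = 1.6/cos35.6° = 1.968 m; N'_3 = 20·cos35.6° − 1·1.968 = 14.3; c'Δl = 11.41; W sinα = 11.6
Σc'Δl = 44.3 kN/m; ΣN' = 96.5 kN/m; ΣW sinα = 42.0 kN/m
Resisting = 44.3 + 96.5·tan33.2° = 44.3 + 63.1 = 107.4 kN/m
FS = 107.4 / 42.0 = 2.554

FS = 2.55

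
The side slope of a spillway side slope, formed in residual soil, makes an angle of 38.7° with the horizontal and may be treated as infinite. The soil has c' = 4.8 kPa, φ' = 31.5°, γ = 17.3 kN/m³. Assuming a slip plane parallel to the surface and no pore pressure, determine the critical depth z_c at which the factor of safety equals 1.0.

Setting FS = 1.00 in FS = [c' + γz cos²β tanφ'] / [γz sinβ cosβ] and solving for z:
z = c' / [γ cosβ (FS·sinβ − cosβ·tanφ')]
  = 4.8 / [17.3·cos38.7°·(1.00·sin38.7° − cos38.7°·tan31.5°)]
  = 4.8 / [17.3·0.7804·(1.00·0.6252 − 0.7804·0.6128)]
  = 4.8 / 1.9846 = 2.419 m

z_c = 2.42 m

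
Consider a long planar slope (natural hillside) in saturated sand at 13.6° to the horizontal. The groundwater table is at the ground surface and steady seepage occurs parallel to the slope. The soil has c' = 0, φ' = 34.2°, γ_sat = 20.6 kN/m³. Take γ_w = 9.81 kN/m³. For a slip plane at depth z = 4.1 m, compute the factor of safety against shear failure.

FS = 1.47

With seepage parallel to the slope and the water table at the surface, the effective normal stress on the slip plane uses the buoyant unit weight γ' = γ_sat − γ_w while the driving shear stress uses γ_sat:
FS = [c' + γ' z cos²β tanφ'] / [γ_sat z sinβ cosβ]
(For c' = 0 this reduces to FS = (γ'/γ_sat)·tanφ'/tanβ.)
γ' = 20.6 − 9.81 = 10.79 kN/m³
Numerator = 0.0 + 10.79·4.1·cos²13.6°·tan34.2° = 0.0 + 10.79·4.1·0.9447·0.6796 = 28.402 kPa
Denominator = 20.6·4.1·sin13.6°·cos13.6° = 20.6·4.1·0.2351·0.9720 = 19.303 kPa
FS = 28.402 / 19.303 = 1.471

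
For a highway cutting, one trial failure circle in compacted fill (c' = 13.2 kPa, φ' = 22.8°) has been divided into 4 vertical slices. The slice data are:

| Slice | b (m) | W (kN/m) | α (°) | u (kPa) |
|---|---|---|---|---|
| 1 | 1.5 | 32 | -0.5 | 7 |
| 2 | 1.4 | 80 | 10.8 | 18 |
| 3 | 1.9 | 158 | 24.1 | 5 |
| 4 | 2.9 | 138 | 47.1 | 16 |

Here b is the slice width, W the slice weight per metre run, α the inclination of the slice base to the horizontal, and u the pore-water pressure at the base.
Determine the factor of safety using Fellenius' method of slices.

Ordinary method of slices: FS = Σ[c'·Δl_i + (W_i cosα_i − u_i·Δl_i)·tanφ'] / Σ W_i sinα_i, with Δl_i = b_i / cosα_i.
Slice 1: Δl = 1.5/cos(-0.5°) = 1.500 m; N'_1 = 32·cos(-0.5°) − 7·1.500 = 21.5; c'Δl = 19.80; W sinα = -0.3
Slice 2: Δl = 1.4/cos10.8° = 1.425 m; N'_2 = 80·cos10.8° − 18·1.425 = 52.9; c'Δl = 18.81; W sinα = 15.0
Slice 3: Δl = 1.9/cos24.1° = 2.081 m; N'_3 = 158·cos24.1° − 5·2.081 = 133.8; c'Δl = 27.47; W sinα = 64.5
Slice 4: Δl = 2.9/cos47.1° = 4.260 m; N'_4 = 138·cos47.1° − 16·4.260 = 25.8; c'Δl = 56.23; W sinα = 101.1
Σc'Δl = 122.3 kN/m; ΣN' = 234.0 kN/m; ΣW sinα = 180.3 kN/m
Resisting = 122.3 + 234.0·tan22.8° = 122.3 + 98.4 = 220.7 kN/m
FS = 220.7 / 180.3 = 1.224

FS = 1.22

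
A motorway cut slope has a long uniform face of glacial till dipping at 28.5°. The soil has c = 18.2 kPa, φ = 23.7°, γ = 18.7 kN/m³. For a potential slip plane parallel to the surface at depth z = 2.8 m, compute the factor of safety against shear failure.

For an infinite slope with a slip plane parallel to the surface (no pore pressure): FS = [c + γz cos²β tanφ] / [γz sinβ cosβ].
γz = 18.7·2.8 = 52.36 kN/m²
Numerator = 18.2 + 52.36·cos²28.5°·tan23.7° = 18.2 + 52.36·0.7723·0.4390 = 35.951 kPa
Denominator = 52.36·sin28.5°·cos28.5° = 52.36·0.4772·0.8788 = 21.956 kPa
FS = 35.951 / 21.956 = 1.637

FS = 1.64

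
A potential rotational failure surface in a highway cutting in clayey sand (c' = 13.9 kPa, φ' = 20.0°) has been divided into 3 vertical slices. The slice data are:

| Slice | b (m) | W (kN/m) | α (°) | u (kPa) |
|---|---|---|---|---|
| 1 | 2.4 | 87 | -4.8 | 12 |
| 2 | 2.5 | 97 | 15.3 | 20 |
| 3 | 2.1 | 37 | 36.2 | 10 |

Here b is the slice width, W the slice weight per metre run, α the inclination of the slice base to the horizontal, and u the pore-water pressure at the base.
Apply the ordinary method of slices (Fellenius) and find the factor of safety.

Ordinary method of slices: FS = Σ[c'·Δl_i + (W_i cosα_i − u_i·Δl_i)·tanφ'] / Σ W_i sinα_i, with Δl_i = b_i / cosα_i.
Slice 1: Δl = 2.4/cos(-4.8°) = 2.408 m; N'_1 = 87·cos(-4.8°) − 12·2.408 = 57.8; c'Δl = 33.48; W sinα = -7.3
Slice 2: Δl = 2.5/cos15.3° = 2.592 m; N'_2 = 97·cos15.3° − 20·2.592 = 41.7; c'Δl = 36.03; W sinα = 25.6
Slice 3: Δl = 2.1/cos36.2° = 2.602 m; N'_3 = 37·cos36.2° − 10·2.602 = 3.8; c'Δl = 36.17; W sinα = 21.9
Σc'Δl = 105.7 kN/m; ΣN' = 103.4 kN/m; ΣW sinα = 40.2 kN/m
Resisting = 105.7 + 103.4·tan20.0° = 105.7 + 37.6 = 143.3 kN/m
FS = 143.3 / 40.2 = 3.567

FS = 3.57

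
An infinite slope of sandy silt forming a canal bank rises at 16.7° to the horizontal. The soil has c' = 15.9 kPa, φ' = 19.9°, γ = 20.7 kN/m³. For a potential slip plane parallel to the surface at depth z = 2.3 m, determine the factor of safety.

FS = 2.42

For an infinite slope with a slip plane parallel to the surface (no pore pressure): FS = [c' + γz cos²β tanφ'] / [γz sinβ cosβ].
γz = 20.7·2.3 = 47.61 kN/m²
Numerator = 15.9 + 47.61·cos²16.7°·tan19.9° = 15.9 + 47.61·0.9174·0.3620 = 31.711 kPa
Denominator = 47.61·sin16.7°·cos16.7° = 47.61·0.2874·0.9578 = 13.104 kPa
FS = 31.711 / 13.104 = 2.420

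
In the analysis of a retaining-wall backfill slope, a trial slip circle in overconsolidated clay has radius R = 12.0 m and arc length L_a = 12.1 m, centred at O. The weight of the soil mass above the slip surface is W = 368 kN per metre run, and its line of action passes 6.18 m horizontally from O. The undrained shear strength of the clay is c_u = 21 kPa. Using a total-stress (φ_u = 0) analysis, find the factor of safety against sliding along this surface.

Taking moments about the centre O, the resisting moment is provided by the undrained shear strength acting along the arc:
M_R = c_u·L_a·R = 21·12.10·12.0 = 3049.2 kN·m/m
M_D = W·d = 368·6.18 = 2274.2 kN·m/m
FS = M_R / M_D = 3049.2 / 2274.2 = 1.341

FS = 1.34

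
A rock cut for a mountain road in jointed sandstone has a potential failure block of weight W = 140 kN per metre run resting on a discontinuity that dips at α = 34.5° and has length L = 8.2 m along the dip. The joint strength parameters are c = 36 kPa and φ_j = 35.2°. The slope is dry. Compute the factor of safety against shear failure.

Resolving the block weight along and normal to the plane and applying the Mohr–Coulomb strength on the joint:
N' = W cosα = 140·cos34.5° = 115.4 kN/m
Driving force T = W sinα = 140·sin34.5° = 79.3 kN/m
Resisting force R = c·L + N'·tanφ_j = 36·8.2 + 115.4·tan35.2° = 295.2 + 81.4 = 376.6 kN/m
FS = R / T = 376.6 / 79.3 = 4.749

FS = 4.75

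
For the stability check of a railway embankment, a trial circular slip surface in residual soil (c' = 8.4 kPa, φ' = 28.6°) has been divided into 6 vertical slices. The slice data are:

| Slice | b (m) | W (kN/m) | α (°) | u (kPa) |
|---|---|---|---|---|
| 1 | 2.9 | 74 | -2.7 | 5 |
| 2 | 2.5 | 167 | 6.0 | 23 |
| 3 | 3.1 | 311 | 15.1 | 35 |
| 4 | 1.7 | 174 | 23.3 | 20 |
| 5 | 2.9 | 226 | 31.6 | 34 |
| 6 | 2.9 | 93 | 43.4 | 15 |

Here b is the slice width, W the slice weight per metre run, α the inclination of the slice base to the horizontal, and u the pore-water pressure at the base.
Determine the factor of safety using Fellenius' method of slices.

FS = 1.32

Ordinary method of slices: FS = Σ[c'·Δl_i + (W_i cosα_i − u_i·Δl_i)·tanφ'] / Σ W_i sinα_i, with Δl_i = b_i / cosα_i.
Slice 1: Δl = 2.9/cos(-2.7°) = 2.903 m; N'_1 = 74·cos(-2.7°) − 5·2.903 = 59.4; c'Δl = 24.39; W sinα = -3.5
Slice 2: Δl = 2.5/cos6.0° = 2.514 m; N'_2 = 167·cos6.0° − 23·2.514 = 108.3; c'Δl = 21.12; W sinα = 17.5
Slice 3: Δl = 3.1/cos15.1° = 3.211 m; N'_3 = 311·cos15.1° − 35·3.211 = 187.9; c'Δl = 26.97; W sinα = 81.0
Slice 4: Δl = 1.7/cos23.3° = 1.851 m; N'_4 = 174·cos23.3° − 20·1.851 = 122.8; c'Δl = 15.55; W sinα = 68.8
Slice 5: Δl = 2.9/cos31.6° = 3.405 m; N'_5 = 226·cos31.6° − 34·3.405 = 76.7; c'Δl = 28.60; W sinα = 118.4
Slice 6: Δl = 2.9/cos43.4° = 3.991 m; N'_6 = 93·cos43.4° − 15·3.991 = 7.7; c'Δl = 33.53; W sinα = 63.9
Σc'Δl = 150.1 kN/m; ΣN' = 562.8 kN/m; ΣW sinα = 346.1 kN/m
Resisting = 150.1 + 562.8·tan28.6° = 150.1 + 306.8 = 457.0 kN/m
FS = 457.0 / 346.1 = 1.320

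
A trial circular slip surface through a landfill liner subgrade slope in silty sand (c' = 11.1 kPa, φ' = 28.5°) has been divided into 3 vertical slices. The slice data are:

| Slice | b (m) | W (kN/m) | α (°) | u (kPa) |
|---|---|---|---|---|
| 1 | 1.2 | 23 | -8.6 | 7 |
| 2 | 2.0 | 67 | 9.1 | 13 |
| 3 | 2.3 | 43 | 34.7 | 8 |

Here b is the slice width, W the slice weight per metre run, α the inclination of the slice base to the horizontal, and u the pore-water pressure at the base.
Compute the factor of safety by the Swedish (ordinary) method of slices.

FS = 3.27

Ordinary method of slices: FS = Σ[c'·Δl_i + (W_i cosα_i − u_i·Δl_i)·tanφ'] / Σ W_i sinα_i, with Δl_i = b_i / cosα_i.
Slice 1: Δl = 1.2/cos(-8.6°) = 1.214 m; N'_1 = 23·cos(-8.6°) − 7·1.214 = 14.2; c'Δl = 13.47; W sinα = -3.4
Slice 2: Δl = 2.0/cos9.1° = 2.025 m; N'_2 = 67·cos9.1° − 13·2.025 = 39.8; c'Δl = 22.48; W sinα = 10.6
Slice 3: Δl = 2.3/cos34.7° = 2.798 m; N'_3 = 43·cos34.7° − 8·2.798 = 13.0; c'Δl = 31.05; W sinα = 24.5
Σc'Δl = 67.0 kN/m; ΣN' = 67.0 kN/m; ΣW sinα = 31.6 kN/m
Resisting = 67.0 + 67.0·tan28.5° = 67.0 + 36.4 = 103.4 kN/m
FS = 103.4 / 31.6 = 3.269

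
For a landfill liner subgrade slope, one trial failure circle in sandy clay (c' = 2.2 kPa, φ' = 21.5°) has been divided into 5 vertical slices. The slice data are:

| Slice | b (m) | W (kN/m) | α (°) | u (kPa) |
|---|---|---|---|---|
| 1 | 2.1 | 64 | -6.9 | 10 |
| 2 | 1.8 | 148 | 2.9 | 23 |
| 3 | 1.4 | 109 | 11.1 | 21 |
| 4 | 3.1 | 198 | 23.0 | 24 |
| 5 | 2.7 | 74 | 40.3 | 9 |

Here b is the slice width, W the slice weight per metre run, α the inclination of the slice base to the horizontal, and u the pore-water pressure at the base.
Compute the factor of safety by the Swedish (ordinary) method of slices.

Ordinary method of slices: FS = Σ[c'·Δl_i + (W_i cosα_i − u_i·Δl_i)·tanφ'] / Σ W_i sinα_i, with Δl_i = b_i / cosα_i.
Slice 1: Δl = 2.1/cos(-6.9°) = 2.115 m; N'_1 = 64·cos(-6.9°) − 10·2.115 = 42.4; c'Δl = 4.65; W sinα = -7.7
Slice 2: Δl = 1.8/cos2.9° = 1.802 m; N'_2 = 148·cos2.9° − 23·1.802 = 106.4; c'Δl = 3.97; W sinα = 7.5
Slice 3: Δl = 1.4/cos11.1° = 1.427 m; N'_3 = 109·cos11.1° − 21·1.427 = 77.0; c'Δl = 3.14; W sinα = 21.0
Slice 4: Δl = 3.1/cos23.0° = 3.368 m; N'_4 = 198·cos23.0° − 24·3.368 = 101.4; c'Δl = 7.41; W sinα = 77.4
Slice 5: Δl = 2.7/cos40.3° = 3.540 m; N'_5 = 74·cos40.3° − 9·3.540 = 24.6; c'Δl = 7.79; W sinα = 47.9
Σc'Δl = 27.0 kN/m; ΣN' = 351.8 kN/m; ΣW sinα = 146.0 kN/m
Resisting = 27.0 + 351.8·tan21.5° = 27.0 + 138.6 = 165.5 kN/m
FS = 165.5 / 146.0 = 1.134

FS = 1.13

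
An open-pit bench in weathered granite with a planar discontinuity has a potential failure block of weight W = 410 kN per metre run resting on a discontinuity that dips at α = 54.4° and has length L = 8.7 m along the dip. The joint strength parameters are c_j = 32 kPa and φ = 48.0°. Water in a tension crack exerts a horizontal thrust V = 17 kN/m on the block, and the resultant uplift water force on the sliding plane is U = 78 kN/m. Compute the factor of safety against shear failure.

Resolving the block weight along and normal to the plane and applying the Mohr–Coulomb strength on the joint:
N' = W cosα − U − V sinα = 410·cos54.4° − 78 − 17·sin54.4° = 146.8 kN/m
Driving force T = W sinα + V cosα = 410·sin54.4° + 17·cos54.4° = 343.3 kN/m
Resisting force R = c_j·L + N'·tanφ = 32·8.7 + 146.8·tan48.0° = 278.4 + 163.1 = 441.5 kN/m
FS = R / T = 441.5 / 343.3 = 1.286

FS = 1.29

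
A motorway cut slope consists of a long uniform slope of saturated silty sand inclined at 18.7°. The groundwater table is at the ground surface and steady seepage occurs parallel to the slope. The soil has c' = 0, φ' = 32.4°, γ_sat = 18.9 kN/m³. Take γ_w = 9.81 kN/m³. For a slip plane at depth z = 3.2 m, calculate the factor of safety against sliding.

FS = 0.90

With seepage parallel to the slope and the water table at the surface, the effective normal stress on the slip plane uses the buoyant unit weight γ' = γ_sat − γ_w while the driving shear stress uses γ_sat:
FS = [c' + γ' z cos²β tanφ'] / [γ_sat z sinβ cosβ]
(For c' = 0 this reduces to FS = (γ'/γ_sat)·tanφ'/tanβ.)
γ' = 18.9 − 9.81 = 9.09 kN/m³
Numerator = 0.0 + 9.09·3.2·cos²18.7°·tan32.4° = 0.0 + 9.09·3.2·0.8972·0.6346 = 16.562 kPa
Denominator = 18.9·3.2·sin18.7°·cos18.7° = 18.9·3.2·0.3206·0.9472 = 18.367 kPa
FS = 16.562 / 18.367 = 0.902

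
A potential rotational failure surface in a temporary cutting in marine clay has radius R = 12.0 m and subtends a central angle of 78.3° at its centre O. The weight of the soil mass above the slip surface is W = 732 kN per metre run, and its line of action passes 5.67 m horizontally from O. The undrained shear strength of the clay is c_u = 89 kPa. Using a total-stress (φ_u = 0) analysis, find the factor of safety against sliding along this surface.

FS = 4.22

Taking moments about the centre O, the resisting moment is provided by the undrained shear strength acting along the arc:
Arc length L_a = R·θ = 12.0·(78.3°·π/180) = 12.0·1.3666 = 16.40 m
M_R = c_u·L_a·R = 89·16.40·12.0 = 17514.3 kN·m/m
M_D = W·d = 732·5.67 = 4150.4 kN·m/m
FS = M_R / M_D = 17514.3 / 4150.4 = 4.220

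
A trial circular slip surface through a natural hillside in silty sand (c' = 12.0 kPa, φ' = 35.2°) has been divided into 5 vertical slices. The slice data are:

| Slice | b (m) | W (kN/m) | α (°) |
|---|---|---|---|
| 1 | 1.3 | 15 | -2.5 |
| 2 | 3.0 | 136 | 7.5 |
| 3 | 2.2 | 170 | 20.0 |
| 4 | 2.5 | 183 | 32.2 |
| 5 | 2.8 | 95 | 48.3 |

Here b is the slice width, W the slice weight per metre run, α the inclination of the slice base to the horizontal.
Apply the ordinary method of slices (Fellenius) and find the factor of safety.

FS = 2.21

Ordinary method of slices: FS = Σ[c'·Δl_i + (W_i cosα_i)·tanφ'] / Σ W_i sinα_i, with Δl_i = b_i / cosα_i.
Slice 1: Δl = 1.3/cos(-2.5°) = 1.301 m; N'_1 = 15·cos(-2.5°) = 15.0; c'Δl = 15.61; W sinα = -0.7
Slice 2: Δl = 3.0/cos7.5° = 3.026 m; N'_2 = 136·cos7.5° = 134.8; c'Δl = 36.31; W sinα = 17.8
Slice 3: Δl = 2.2/cos20.0° = 2.341 m; N'_3 = 170·cos20.0° = 159.7; c'Δl = 28.09; W sinα = 58.1
Slice 4: Δl = 2.5/cos32.2° = 2.954 m; N'_4 = 183·cos32.2° = 154.9; c'Δl = 35.45; W sinα = 97.5
Slice 5: Δl = 2.8/cos48.3° = 4.209 m; N'_5 = 95·cos48.3° = 63.2; c'Δl = 50.51; W sinα = 70.9
Σc'Δl = 166.0 kN/m; ΣN' = 527.6 kN/m; ΣW sinα = 243.7 kN/m
Resisting = 166.0 + 527.6·tan35.2° = 166.0 + 372.2 = 538.2 kN/m
FS = 538.2 / 243.7 = 2.208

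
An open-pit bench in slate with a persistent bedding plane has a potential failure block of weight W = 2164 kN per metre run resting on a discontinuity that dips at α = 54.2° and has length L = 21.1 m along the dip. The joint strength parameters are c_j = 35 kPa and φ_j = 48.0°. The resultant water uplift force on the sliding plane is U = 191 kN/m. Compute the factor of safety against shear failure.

Resolving the block weight along and normal to the plane and applying the Mohr–Coulomb strength on the joint:
N' = W cosα − U = 2164·cos54.2° − 191 = 1074.8 kN/m
Driving force T = W sinα = 2164·sin54.2° = 1755.1 kN/m
Resisting force R = c_j·L + N'·tanφ_j = 35·21.1 + 1074.8·tan48.0° = 738.5 + 1193.7 = 1932.2 kN/m
FS = R / T = 1932.2 / 1755.1 = 1.101

FS = 1.10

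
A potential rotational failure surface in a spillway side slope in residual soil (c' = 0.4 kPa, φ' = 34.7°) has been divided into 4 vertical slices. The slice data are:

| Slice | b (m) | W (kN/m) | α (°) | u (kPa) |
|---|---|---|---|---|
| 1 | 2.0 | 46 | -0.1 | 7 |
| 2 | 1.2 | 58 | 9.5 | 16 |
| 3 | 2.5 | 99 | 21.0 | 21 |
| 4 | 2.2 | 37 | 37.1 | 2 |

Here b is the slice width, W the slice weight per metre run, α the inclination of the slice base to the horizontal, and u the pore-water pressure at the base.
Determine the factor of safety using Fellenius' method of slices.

FS = 1.39

Ordinary method of slices: FS = Σ[c'·Δl_i + (W_i cosα_i − u_i·Δl_i)·tanφ'] / Σ W_i sinα_i, with Δl_i = b_i / cosα_i.
Slice 1: Δl = 2.0/cos(-0.1°) = 2.000 m; N'_1 = 46·cos(-0.1°) − 7·2.000 = 32.0; c'Δl = 0.80; W sinα = -0.1
Slice 2: Δl = 1.2/cos9.5° = 1.217 m; N'_2 = 58·cos9.5° − 16·1.217 = 37.7; c'Δl = 0.49; W sinα = 9.6
Slice 3: Δl = 2.5/cos21.0° = 2.678 m; N'_3 = 99·cos21.0° − 21·2.678 = 36.2; c'Δl = 1.07; W sinα = 35.5
Slice 4: Δl = 2.2/cos37.1° = 2.758 m; N'_4 = 37·cos37.1° − 2·2.758 = 24.0; c'Δl = 1.10; W sinα = 22.3
Σc'Δl = 3.5 kN/m; ΣN' = 129.9 kN/m; ΣW sinα = 67.3 kN/m
Resisting = 3.5 + 129.9·tan34.7° = 3.5 + 90.0 = 93.4 kN/m
FS = 93.4 / 67.3 = 1.388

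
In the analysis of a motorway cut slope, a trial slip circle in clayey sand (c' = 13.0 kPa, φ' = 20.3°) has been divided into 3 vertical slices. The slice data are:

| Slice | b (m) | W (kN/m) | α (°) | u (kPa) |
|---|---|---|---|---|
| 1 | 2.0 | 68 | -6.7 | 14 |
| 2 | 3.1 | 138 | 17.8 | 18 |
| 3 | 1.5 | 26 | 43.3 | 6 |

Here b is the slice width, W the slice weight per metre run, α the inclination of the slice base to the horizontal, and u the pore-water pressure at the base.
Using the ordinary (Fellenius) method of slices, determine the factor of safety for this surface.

Ordinary method of slices: FS = Σ[c'·Δl_i + (W_i cosα_i − u_i·Δl_i)·tanφ'] / Σ W_i sinα_i, with Δl_i = b_i / cosα_i.
Slice 1: Δl = 2.0/cos(-6.7°) = 2.014 m; N'_1 = 68·cos(-6.7°) − 14·2.014 = 39.3; c'Δl = 26.18; W sinα = -7.9
Slice 2: Δl = 3.1/cos17.8° = 3.256 m; N'_2 = 138·cos17.8° − 18·3.256 = 72.8; c'Δl = 42.33; W sinα = 42.2
Slice 3: Δl = 1.5/cos43.3° = 2.061 m; N'_3 = 26·cos43.3° − 6·2.061 = 6.6; c'Δl = 26.79; W sinα = 17.8
Σc'Δl = 95.3 kN/m; ΣN' = 118.7 kN/m; ΣW sinα = 52.1 kN/m
Resisting = 95.3 + 118.7·tan20.3° = 95.3 + 43.9 = 139.2 kN/m
FS = 139.2 / 52.1 = 2.673

FS = 2.67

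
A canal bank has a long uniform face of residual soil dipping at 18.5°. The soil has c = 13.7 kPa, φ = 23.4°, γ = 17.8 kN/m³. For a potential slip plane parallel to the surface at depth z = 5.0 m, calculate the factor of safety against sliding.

FS = 1.80

For an infinite slope with a slip plane parallel to the surface (no pore pressure): FS = [c + γz cos²β tanφ] / [γz sinβ cosβ].
γz = 17.8·5.0 = 89.00 kN/m²
Numerator = 13.7 + 89.00·cos²18.5°·tan23.4° = 13.7 + 89.00·0.8993·0.4327 = 48.336 kPa
Denominator = 89.00·sin18.5°·cos18.5° = 89.00·0.3173·0.9483 = 26.781 kPa
FS = 48.336 / 26.781 = 1.805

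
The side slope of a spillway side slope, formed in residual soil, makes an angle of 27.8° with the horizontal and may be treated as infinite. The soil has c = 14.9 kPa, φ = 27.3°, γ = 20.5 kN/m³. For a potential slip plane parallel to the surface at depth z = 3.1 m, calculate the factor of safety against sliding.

For an infinite slope with a slip plane parallel to the surface (no pore pressure): FS = [c + γz cos²β tanφ] / [γz sinβ cosβ].
γz = 20.5·3.1 = 63.55 kN/m²
Numerator = 14.9 + 63.55·cos²27.8°·tan27.3° = 14.9 + 63.55·0.7825·0.5161 = 40.566 kPa
Denominator = 63.55·sin27.8°·cos27.8° = 63.55·0.4664·0.8846 = 26.218 kPa
FS = 40.566 / 26.218 = 1.547

FS = 1.55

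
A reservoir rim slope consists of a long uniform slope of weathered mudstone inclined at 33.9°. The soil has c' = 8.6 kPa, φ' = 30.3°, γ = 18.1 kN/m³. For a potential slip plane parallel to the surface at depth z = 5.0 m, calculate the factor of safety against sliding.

For an infinite slope with a slip plane parallel to the surface (no pore pressure): FS = [c' + γz cos²β tanφ'] / [γz sinβ cosβ].
γz = 18.1·5.0 = 90.50 kN/m²
Numerator = 8.6 + 90.50·cos²33.9°·tan30.3° = 8.6 + 90.50·0.6889·0.5844 = 45.033 kPa
Denominator = 90.50·sin33.9°·cos33.9° = 90.50·0.5577·0.8300 = 41.896 kPa
FS = 45.033 / 41.896 = 1.075

FS = 1.07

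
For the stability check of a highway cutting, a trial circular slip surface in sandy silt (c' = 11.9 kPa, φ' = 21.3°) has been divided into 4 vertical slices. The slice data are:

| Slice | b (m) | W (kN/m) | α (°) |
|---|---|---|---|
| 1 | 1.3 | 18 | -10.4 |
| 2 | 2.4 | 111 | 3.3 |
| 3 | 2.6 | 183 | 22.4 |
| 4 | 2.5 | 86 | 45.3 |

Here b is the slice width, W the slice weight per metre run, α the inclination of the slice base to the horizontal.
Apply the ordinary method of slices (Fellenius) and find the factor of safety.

Ordinary method of slices: FS = Σ[c'·Δl_i + (W_i cosα_i)·tanφ'] / Σ W_i sinα_i, with Δl_i = b_i / cosα_i.
Slice 1: Δl = 1.3/cos(-10.4°) = 1.322 m; N'_1 = 18·cos(-10.4°) = 17.7; c'Δl = 15.73; W sinα = -3.2
Slice 2: Δl = 2.4/cos3.3° = 2.404 m; N'_2 = 111·cos3.3° = 110.8; c'Δl = 28.61; W sinα = 6.4
Slice 3: Δl = 2.6/cos22.4° = 2.812 m; N'_3 = 183·cos22.4° = 169.2; c'Δl = 33.47; W sinα = 69.7
Slice 4: Δl = 2.5/cos45.3° = 3.554 m; N'_4 = 86·cos45.3° = 60.5; c'Δl = 42.29; W sinα = 61.1
Σc'Δl = 120.1 kN/m; ΣN' = 358.2 kN/m; ΣW sinα = 134.0 kN/m
Resisting = 120.1 + 358.2·tan21.3° = 120.1 + 139.7 = 259.8 kN/m
FS = 259.8 / 134.0 = 1.938

FS = 1.94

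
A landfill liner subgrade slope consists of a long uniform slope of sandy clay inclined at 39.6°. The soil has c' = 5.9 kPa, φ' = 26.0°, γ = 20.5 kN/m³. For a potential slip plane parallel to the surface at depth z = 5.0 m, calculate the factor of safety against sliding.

For an infinite slope with a slip plane parallel to the surface (no pore pressure): FS = [c' + γz cos²β tanφ'] / [γz sinβ cosβ].
γz = 20.5·5.0 = 102.50 kN/m²
Numerator = 5.9 + 102.50·cos²39.6°·tan26.0° = 5.9 + 102.50·0.5937·0.4877 = 35.580 kPa
Denominator = 102.50·sin39.6°·cos39.6° = 102.50·0.6374·0.7705 = 50.342 kPa
FS = 35.580 / 50.342 = 0.707

FS = 0.71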